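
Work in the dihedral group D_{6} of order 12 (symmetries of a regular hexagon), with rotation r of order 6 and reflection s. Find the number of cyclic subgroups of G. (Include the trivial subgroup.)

Each element a generates a cyclic subgroup ⟨a⟩; distinct elements may generate the same one (a cyclic group of order d has φ(d) generators).
Cyclic subgroups by order — order 1: 1; order 2: 7; order 3: 1; order 6: 1.
Total: 10.

10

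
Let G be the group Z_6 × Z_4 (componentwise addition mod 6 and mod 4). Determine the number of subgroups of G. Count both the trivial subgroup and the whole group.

|G| = 24, so by Lagrange every subgroup order divides 24. Divisors: 1, 2, 3, 4, 6, 8, 12, 24.
Subgroups by order — order 1: 1; order 2: 3; order 3: 1; order 4: 3; order 6: 3; order 8: 1; order 12: 3; order 24: 1.
Total: 1 + 3 + 1 + 3 + 3 + 1 + 3 + 1 = 16.

16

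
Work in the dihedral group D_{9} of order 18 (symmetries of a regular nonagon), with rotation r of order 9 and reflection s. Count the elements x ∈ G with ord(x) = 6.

0

No element of G has order 6 (even though 6 | 18).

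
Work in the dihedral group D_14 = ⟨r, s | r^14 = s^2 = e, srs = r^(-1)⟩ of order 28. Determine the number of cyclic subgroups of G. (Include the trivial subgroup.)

Each element a generates a cyclic subgroup ⟨a⟩; distinct elements may generate the same one (a cyclic group of order d has φ(d) generators).
Cyclic subgroups by order — order 1: 1; order 2: 15; order 7: 1; order 14: 1.
Total: 18.

18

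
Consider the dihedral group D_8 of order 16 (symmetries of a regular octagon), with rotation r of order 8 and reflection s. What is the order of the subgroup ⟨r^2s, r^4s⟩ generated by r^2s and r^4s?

8

|⟨r^2s⟩| = 2 and |⟨r^4s⟩| = 2, so |H| is a multiple of lcm(2, 2) = 2 and divides |G| = 16.
Closing under the operation: H = {e, r^2, r^4, r^6, s, r^2s, r^4s, r^6s}, so |H| = 8.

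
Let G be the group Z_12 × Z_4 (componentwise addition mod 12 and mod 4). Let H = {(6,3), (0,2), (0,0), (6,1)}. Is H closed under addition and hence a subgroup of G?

|H| = 4 divides |G| = 48, consistent with Lagrange.
H contains the identity, every element's inverse is in H, and H is closed under +: it is a subgroup.
In fact H = ⟨(6,1)⟩.

Yes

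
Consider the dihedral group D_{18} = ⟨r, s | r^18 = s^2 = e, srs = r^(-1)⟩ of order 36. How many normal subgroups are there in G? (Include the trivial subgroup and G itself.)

9

G has 45 subgroups. Checking conjugation-invariance by order — order 1: 1/1 normal; order 2: 1/19 normal; order 3: 1/1 normal; order 4: 0/9 normal; order 6: 1/7 normal; order 9: 1/1 normal; order 12: 0/3 normal; order 18: 3/3 normal; order 36: 1/1 normal.
Total normal subgroups: 9.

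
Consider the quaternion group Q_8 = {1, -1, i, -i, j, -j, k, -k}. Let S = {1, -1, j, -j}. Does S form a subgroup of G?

|S| = 4 divides |G| = 8, consistent with Lagrange.
S contains the identity, every element's inverse is in S, and S is closed under ·: it is a subgroup.
In fact S = ⟨j⟩.

Yes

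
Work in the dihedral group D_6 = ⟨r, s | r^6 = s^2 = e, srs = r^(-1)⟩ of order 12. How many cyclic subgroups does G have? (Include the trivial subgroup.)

10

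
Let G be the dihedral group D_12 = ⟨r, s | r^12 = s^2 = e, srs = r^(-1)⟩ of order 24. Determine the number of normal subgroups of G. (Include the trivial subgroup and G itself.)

9

G has 34 subgroups. Checking conjugation-invariance by order — order 1: 1/1 normal; order 2: 1/13 normal; order 3: 1/1 normal; order 4: 1/7 normal; order 6: 1/5 normal; order 8: 0/3 normal; order 12: 3/3 normal; order 24: 1/1 normal.
Total normal subgroups: 9.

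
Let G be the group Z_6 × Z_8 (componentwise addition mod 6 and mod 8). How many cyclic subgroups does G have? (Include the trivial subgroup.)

16

A cyclic subgroup of order d is generated by each of its φ(d) elements of order d, so the cyclic subgroups of order d number (#elements of order d)/φ(d).
Cyclic subgroups by order — order 1: 1; order 2: 3; order 3: 1; order 4: 2; order 6: 3; order 8: 2; order 12: 2; order 24: 2.
Total: 16.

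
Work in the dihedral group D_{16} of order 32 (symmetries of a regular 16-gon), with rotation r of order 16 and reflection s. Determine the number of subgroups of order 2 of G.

|G| = 32 and 2 | 32, so subgroups of order 2 are possible by Lagrange.
The subgroups of order 2 are: {e, r^10s}; {e, r^11s}; {e, r^12s}; {e, r^13s}; … (17 in all).
So G has 17 subgroups of order 2.

17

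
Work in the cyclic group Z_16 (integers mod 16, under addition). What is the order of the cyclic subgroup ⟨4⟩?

In Z_16, the order of an element a is n/gcd(a, n).
gcd(4, 16) = 4, so |⟨4⟩| = 16/4 = 4.

4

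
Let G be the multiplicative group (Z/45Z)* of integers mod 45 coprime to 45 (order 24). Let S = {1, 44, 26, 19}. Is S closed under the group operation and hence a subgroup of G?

|S| = 4 divides |G| = 24, consistent with Lagrange.
S contains the identity, every element's inverse is in S, and S is closed under ·: it is a subgroup.

Yes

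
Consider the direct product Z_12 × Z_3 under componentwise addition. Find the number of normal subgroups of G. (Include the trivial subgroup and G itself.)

G is abelian, so every subgroup is normal.
G has 18 subgroups in total, hence 18 normal subgroups.

18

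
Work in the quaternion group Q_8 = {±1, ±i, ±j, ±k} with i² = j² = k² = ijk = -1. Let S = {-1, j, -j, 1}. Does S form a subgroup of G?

Yes

|S| = 4 divides |G| = 8, consistent with Lagrange.
S contains the identity, every element's inverse is in S, and S is closed under ·: it is a subgroup.
In fact S = ⟨j⟩.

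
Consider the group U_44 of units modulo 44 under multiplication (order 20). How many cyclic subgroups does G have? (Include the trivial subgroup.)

A cyclic subgroup of order d is generated by each of its φ(d) elements of order d, so the cyclic subgroups of order d number (#elements of order d)/φ(d).
Cyclic subgroups by order — order 1: 1; order 2: 3; order 5: 1; order 10: 3.
Total: 8.

8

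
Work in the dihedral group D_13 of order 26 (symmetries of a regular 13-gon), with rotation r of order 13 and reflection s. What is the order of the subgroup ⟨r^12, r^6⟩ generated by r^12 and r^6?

|⟨r^12⟩| = 13 and |⟨r^6⟩| = 13, so |H| is a multiple of lcm(13, 13) = 13 and divides |G| = 26.
Closing under the operation: H = {e, r, r^2, r^3, r^4, r^5, r^6, r^7, r^8, r^9, r^10, r^11, r^12}, so |H| = 13.

13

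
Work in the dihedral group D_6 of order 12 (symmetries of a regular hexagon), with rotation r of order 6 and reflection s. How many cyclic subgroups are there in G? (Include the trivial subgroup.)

10

Group the elements of G by the cyclic subgroup they generate; each cyclic subgroup of order d accounts for φ(d) elements.
Cyclic subgroups by order — order 1: 1; order 2: 7; order 3: 1; order 6: 1.
Total: 10.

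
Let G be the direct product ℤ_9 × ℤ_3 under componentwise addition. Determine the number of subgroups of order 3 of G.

4

|G| = 27 and 3 | 27, so subgroups of order 3 are possible by Lagrange.
The subgroups of order 3 are: {(0,0), (0,1), (0,2)}; {(0,0), (3,0), (6,0)}; {(0,0), (3,1), (6,2)}; {(0,0), (3,2), (6,1)}.
So G has 4 subgroups of order 3.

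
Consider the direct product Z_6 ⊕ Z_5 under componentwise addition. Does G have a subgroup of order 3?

3 | 30. A subgroup of order 3 is {(0,0), (2,0), (4,0)}.

Yes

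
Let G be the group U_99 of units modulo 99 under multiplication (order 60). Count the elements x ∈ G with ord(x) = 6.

6

The elements of order 6 are: 23, 32, 43, 56, 65, 76.
That's 6.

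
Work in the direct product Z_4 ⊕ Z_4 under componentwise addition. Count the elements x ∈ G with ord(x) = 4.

12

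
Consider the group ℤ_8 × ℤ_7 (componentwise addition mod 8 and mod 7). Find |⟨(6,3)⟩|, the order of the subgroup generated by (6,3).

The order of (6,3) in Z_8 × Z_7 is lcm(ord(6) in Z_8, ord(3) in Z_7).
ord(6) = 4 and ord(3) = 7, so |⟨(6,3)⟩| = lcm(4, 7) = 28.

28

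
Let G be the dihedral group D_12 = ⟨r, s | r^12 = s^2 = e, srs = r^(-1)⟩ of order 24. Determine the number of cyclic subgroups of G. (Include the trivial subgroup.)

18

Each element a generates a cyclic subgroup ⟨a⟩; distinct elements may generate the same one (a cyclic group of order d has φ(d) generators).
Cyclic subgroups by order — order 1: 1; order 2: 13; order 3: 1; order 4: 1; order 6: 1; order 12: 1.
Total: 18.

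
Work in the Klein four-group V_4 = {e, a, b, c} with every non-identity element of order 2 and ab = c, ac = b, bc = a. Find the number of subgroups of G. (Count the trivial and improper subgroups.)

|G| = 4, so by Lagrange every subgroup order divides 4. Divisors: 1, 2, 4.
Subgroups by order — order 1: 1; order 2: 3; order 4: 1.
Total: 1 + 3 + 1 = 5.

5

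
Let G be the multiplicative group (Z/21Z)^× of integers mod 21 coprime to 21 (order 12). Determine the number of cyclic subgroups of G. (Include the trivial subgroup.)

A cyclic subgroup of order d is generated by each of its φ(d) elements of order d, so the cyclic subgroups of order d number (#elements of order d)/φ(d).
Cyclic subgroups by order — order 1: 1; order 2: 3; order 3: 1; order 6: 3.
Total: 8.

8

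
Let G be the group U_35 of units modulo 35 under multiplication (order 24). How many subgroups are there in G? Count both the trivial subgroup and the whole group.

16

|G| = 24, so by Lagrange every subgroup order divides 24. Divisors: 1, 2, 3, 4, 6, 8, 12, 24.
Subgroups by order — order 1: 1; order 2: 3; order 3: 1; order 4: 3; order 6: 3; order 8: 1; order 12: 3; order 24: 1.
Total: 1 + 3 + 1 + 3 + 3 + 1 + 3 + 1 = 16.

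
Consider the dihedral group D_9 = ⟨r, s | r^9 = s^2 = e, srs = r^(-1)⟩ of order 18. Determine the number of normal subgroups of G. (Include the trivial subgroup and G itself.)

G has 16 subgroups. Checking conjugation-invariance by order — order 1: 1/1 normal; order 2: 0/9 normal; order 3: 1/1 normal; order 6: 0/3 normal; order 9: 1/1 normal; order 18: 1/1 normal.
Total normal subgroups: 4.

4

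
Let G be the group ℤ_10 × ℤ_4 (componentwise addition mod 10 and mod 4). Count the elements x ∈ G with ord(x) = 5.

An element (a,b) has order lcm(ord(a), ord(b)); count pairs with lcm equal to 5.
Enumerating gives 4 such elements.

4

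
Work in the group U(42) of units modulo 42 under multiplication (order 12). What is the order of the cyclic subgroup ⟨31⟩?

6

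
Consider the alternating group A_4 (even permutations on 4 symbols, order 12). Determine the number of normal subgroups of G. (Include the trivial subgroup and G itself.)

G has 10 subgroups. Checking conjugation-invariance by order — order 1: 1/1 normal; order 2: 0/3 normal; order 3: 0/4 normal; order 4: 1/1 normal; order 12: 1/1 normal.
Total normal subgroups: 3.

3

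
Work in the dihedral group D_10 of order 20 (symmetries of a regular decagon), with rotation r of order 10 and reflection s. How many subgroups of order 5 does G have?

|G| = 20 and 5 | 20, so subgroups of order 5 are possible by Lagrange.
The subgroups of order 5 are: {e, r^2, r^4, r^6, r^8}.
So G has 1 subgroup of order 5.

1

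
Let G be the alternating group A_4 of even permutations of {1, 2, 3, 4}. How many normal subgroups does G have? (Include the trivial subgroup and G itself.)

3

G has 10 subgroups. Checking conjugation-invariance by order — order 1: 1/1 normal; order 2: 0/3 normal; order 3: 0/4 normal; order 4: 1/1 normal; order 12: 1/1 normal.
Total normal subgroups: 3.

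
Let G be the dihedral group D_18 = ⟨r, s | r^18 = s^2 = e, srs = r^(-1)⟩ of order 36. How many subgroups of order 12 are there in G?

|G| = 36 and 12 | 36, so subgroups of order 12 are possible by Lagrange.
The subgroups of order 12 are: {e, r^3, r^6, r^9, r^12, r^15, rs, r^4s, r^7s, r^10s, r^13s, r^16s}; {e, r^3, r^6, r^9, r^12, r^15, r^2s, r^5s, r^8s, r^11s, r^14s, r^17s}; {e, r^3, r^6, r^9, r^12, r^15, s, r^3s, r^6s, r^9s, r^12s, r^15s}.
So G has 3 subgroups of order 12.

3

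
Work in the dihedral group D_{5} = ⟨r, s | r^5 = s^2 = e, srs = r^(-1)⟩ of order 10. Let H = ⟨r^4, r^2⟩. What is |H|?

|⟨r^4⟩| = 5 and |⟨r^2⟩| = 5, so |H| is a multiple of lcm(5, 5) = 5 and divides |G| = 10.
Closing under the operation: H = {e, r, r^2, r^3, r^4}, so |H| = 5.

5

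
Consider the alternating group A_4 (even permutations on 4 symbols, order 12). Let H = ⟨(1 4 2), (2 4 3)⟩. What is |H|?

12

|⟨(1 4 2)⟩| = 3 and |⟨(2 4 3)⟩| = 3, so |H| is a multiple of lcm(3, 3) = 3 and divides |G| = 12.
Closing {(1 4 2), (2 4 3)} under the group operation gives all of G, so |H| = 12.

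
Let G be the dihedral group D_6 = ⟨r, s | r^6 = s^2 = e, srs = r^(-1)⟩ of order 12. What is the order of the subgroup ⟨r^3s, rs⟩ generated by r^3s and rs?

6

|⟨r^3s⟩| = 2 and |⟨rs⟩| = 2, so |H| is a multiple of lcm(2, 2) = 2 and divides |G| = 12.
Closing under the operation: H = {e, r^2, r^4, rs, r^3s, r^5s}, so |H| = 6.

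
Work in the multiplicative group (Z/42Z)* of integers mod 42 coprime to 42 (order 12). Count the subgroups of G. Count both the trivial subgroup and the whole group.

|G| = 12, so by Lagrange every subgroup order divides 12. Divisors: 1, 2, 3, 4, 6, 12.
Subgroups by order — order 1: 1; order 2: 3; order 3: 1; order 4: 1; order 6: 3; order 12: 1.
Total: 1 + 3 + 1 + 1 + 3 + 1 = 10.

10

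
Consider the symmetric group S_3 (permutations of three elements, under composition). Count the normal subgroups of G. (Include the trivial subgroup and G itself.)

3

G has 6 subgroups. Checking conjugation-invariance by order — order 1: 1/1 normal; order 2: 0/3 normal; order 3: 1/1 normal; order 6: 1/1 normal.
Total normal subgroups: 3.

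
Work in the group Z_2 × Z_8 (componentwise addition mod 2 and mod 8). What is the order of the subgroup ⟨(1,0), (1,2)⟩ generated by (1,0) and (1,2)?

8

|⟨(1,0)⟩| = 2 and |⟨(1,2)⟩| = 4, so |H| is a multiple of lcm(2, 4) = 4 and divides |G| = 16.
Closing under the operation: H = {(0,0), (0,2), (0,4), (0,6), (1,0), (1,2), (1,4), (1,6)}, so |H| = 8.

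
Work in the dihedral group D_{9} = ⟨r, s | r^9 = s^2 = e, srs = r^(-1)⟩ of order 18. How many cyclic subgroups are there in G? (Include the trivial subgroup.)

12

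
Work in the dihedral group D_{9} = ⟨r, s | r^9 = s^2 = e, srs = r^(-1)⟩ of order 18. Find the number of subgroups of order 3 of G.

1

|G| = 18 and 3 | 18, so subgroups of order 3 are possible by Lagrange.
The subgroups of order 3 are: {e, r^3, r^6}.
So G has 1 subgroup of order 3.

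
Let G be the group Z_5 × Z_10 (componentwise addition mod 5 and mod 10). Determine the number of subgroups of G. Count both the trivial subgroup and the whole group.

|G| = 50, so by Lagrange every subgroup order divides 50. Divisors: 1, 2, 5, 10, 25, 50.
Subgroups by order — order 1: 1; order 2: 1; order 5: 6; order 10: 6; order 25: 1; order 50: 1.
Total: 1 + 1 + 6 + 6 + 1 + 1 = 16.

16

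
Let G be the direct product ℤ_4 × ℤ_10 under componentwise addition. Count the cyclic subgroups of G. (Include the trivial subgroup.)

A cyclic subgroup of order d is generated by each of its φ(d) elements of order d, so the cyclic subgroups of order d number (#elements of order d)/φ(d).
Cyclic subgroups by order — order 1: 1; order 2: 3; order 4: 2; order 5: 1; order 10: 3; order 20: 2.
Total: 12.

12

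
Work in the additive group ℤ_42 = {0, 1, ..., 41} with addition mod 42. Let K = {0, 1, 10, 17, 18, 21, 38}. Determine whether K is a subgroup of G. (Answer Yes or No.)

No

1 ∈ K but its inverse 41 ∉ K, so K is not a subgroup.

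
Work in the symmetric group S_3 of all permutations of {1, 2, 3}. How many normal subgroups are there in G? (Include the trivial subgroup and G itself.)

3

G has 6 subgroups. Checking conjugation-invariance by order — order 1: 1/1 normal; order 2: 0/3 normal; order 3: 1/1 normal; order 6: 1/1 normal.
Total normal subgroups: 3.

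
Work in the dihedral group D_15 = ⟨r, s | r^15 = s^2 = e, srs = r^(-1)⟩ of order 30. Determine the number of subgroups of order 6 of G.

5

|G| = 30 and 6 | 30, so subgroups of order 6 are possible by Lagrange.
The subgroups of order 6 are: {e, r^5, r^10, s, r^5s, r^10s}; {e, r^5, r^10, rs, r^6s, r^11s}; {e, r^5, r^10, r^2s, r^7s, r^12s}; {e, r^5, r^10, r^3s, r^8s, r^13s}; … (5 in all).
So G has 5 subgroups of order 6.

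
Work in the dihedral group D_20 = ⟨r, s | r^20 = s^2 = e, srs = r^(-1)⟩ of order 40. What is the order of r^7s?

2

Computing powers of r^7s: the smallest k with (r^7s)^k = e is k = 2.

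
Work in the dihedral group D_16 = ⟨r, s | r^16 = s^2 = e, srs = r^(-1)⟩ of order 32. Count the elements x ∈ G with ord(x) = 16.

The elements of order 16 are: r, r^3, r^5, r^7, r^9, r^11, r^13, r^15.
That's 8.

8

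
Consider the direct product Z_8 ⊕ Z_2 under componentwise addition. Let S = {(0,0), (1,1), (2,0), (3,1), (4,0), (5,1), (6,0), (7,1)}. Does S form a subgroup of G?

Yes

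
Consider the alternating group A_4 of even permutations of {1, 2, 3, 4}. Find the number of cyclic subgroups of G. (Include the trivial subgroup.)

8

Group the elements of G by the cyclic subgroup they generate; each cyclic subgroup of order d accounts for φ(d) elements.
Cyclic subgroups by order — order 1: 1; order 2: 3; order 3: 4.
Total: 8.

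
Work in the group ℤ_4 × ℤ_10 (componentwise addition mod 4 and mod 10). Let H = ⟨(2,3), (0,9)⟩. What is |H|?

20

|⟨(2,3)⟩| = 10 and |⟨(0,9)⟩| = 10, so |H| is a multiple of lcm(10, 10) = 10 and divides |G| = 40.
Closing under the operation: H = {(0,0), (0,1), (0,2), (0,3), (0,4), (0,5), (0,6), (0,7), (0,8), (0,9), (2,0), (2,1), (2,2), (2,3), (2,4), (2,5), (2,6), (2,7), (2,8), (2,9)}, so |H| = 20.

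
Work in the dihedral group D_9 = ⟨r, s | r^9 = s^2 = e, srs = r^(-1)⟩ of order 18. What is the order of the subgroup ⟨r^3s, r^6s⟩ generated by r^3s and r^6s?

6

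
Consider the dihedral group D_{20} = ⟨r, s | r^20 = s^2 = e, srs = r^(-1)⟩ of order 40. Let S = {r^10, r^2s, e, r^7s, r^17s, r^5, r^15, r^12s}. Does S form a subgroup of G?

|S| = 8 divides |G| = 40, consistent with Lagrange.
S contains the identity, every element's inverse is in S, and S is closed under ·: it is a subgroup.

Yes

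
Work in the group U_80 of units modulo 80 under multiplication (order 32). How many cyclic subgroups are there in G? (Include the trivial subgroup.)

20

A cyclic subgroup of order d is generated by each of its φ(d) elements of order d, so the cyclic subgroups of order d number (#elements of order d)/φ(d).
Cyclic subgroups by order — order 1: 1; order 2: 7; order 4: 12.
Total: 20.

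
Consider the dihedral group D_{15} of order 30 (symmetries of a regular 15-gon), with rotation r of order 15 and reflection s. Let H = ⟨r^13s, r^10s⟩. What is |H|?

10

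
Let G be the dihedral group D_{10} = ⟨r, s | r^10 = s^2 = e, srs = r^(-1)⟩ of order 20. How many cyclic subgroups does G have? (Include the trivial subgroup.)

Group the elements of G by the cyclic subgroup they generate; each cyclic subgroup of order d accounts for φ(d) elements.
Cyclic subgroups by order — order 1: 1; order 2: 11; order 5: 1; order 10: 1.
Total: 14.

14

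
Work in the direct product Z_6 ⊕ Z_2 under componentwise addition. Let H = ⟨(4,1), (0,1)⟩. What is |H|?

6

|⟨(4,1)⟩| = 6 and |⟨(0,1)⟩| = 2, so |H| is a multiple of lcm(6, 2) = 6 and divides |G| = 12.
Closing under the operation: H = {(0,0), (0,1), (2,0), (2,1), (4,0), (4,1)}, so |H| = 6.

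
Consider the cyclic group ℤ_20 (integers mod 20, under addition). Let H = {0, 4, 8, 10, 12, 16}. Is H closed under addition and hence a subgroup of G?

|H| = 6 does not divide |G| = 20, so by Lagrange H is not a subgroup.

No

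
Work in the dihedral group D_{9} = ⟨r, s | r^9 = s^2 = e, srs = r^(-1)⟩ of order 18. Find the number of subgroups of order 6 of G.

|G| = 18 and 6 | 18, so subgroups of order 6 are possible by Lagrange.
The subgroups of order 6 are: {e, r^3, r^6, r^2s, r^5s, r^8s}; {e, r^3, r^6, s, r^3s, r^6s}; {e, r^3, r^6, rs, r^4s, r^7s}.
So G has 3 subgroups of order 6.

3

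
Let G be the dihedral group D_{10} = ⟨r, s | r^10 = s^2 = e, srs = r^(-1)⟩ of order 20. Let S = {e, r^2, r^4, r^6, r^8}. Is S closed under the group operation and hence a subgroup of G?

Yes

|S| = 5 divides |G| = 20, consistent with Lagrange.
S contains the identity, every element's inverse is in S, and S is closed under ·: it is a subgroup.
In fact S = ⟨r^4⟩.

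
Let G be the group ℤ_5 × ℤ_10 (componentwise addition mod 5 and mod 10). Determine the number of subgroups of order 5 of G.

|G| = 50 and 5 | 50, so subgroups of order 5 are possible by Lagrange.
The subgroups of order 5 are: {(0,0), (0,2), (0,4), (0,6), (0,8)}; {(0,0), (1,0), (2,0), (3,0), (4,0)}; {(0,0), (1,2), (2,4), (3,6), (4,8)}; {(0,0), (1,4), (2,8), (3,2), (4,6)}; … (6 in all).
So G has 6 subgroups of order 5.

6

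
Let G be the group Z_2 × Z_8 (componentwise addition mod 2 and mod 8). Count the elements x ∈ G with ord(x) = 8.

An element (a,b) has order lcm(ord(a), ord(b)); count pairs with lcm equal to 8.
Enumerating gives 8 such elements.

8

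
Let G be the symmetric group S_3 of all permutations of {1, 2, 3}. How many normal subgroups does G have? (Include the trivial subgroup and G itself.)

3

G has 6 subgroups. Checking conjugation-invariance by order — order 1: 1/1 normal; order 2: 0/3 normal; order 3: 1/1 normal; order 6: 1/1 normal.
Total normal subgroups: 3.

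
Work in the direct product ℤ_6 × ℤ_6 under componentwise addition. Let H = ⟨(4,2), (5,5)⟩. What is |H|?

18

|⟨(4,2)⟩| = 3 and |⟨(5,5)⟩| = 6, so |H| is a multiple of lcm(3, 6) = 6 and divides |G| = 36.
Closing under the operation: H = {(0,0), (0,2), (0,4), (1,1), (1,3), (1,5), (2,0), (2,2), (2,4), (3,1), (3,3), (3,5), (4,0), (4,2), (4,4), (5,1), (5,3), (5,5)}, so |H| = 18.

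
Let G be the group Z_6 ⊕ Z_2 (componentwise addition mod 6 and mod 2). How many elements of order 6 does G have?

An element (a,b) has order lcm(ord(a), ord(b)); count pairs with lcm equal to 6.
Enumerating gives 6 such elements.

6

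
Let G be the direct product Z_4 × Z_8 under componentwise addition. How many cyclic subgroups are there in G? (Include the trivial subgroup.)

Group the elements of G by the cyclic subgroup they generate; each cyclic subgroup of order d accounts for φ(d) elements.
Cyclic subgroups by order — order 1: 1; order 2: 3; order 4: 6; order 8: 4.
Total: 14.

14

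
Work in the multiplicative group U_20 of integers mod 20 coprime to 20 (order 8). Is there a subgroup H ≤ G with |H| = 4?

Yes

4 | 8. A subgroup of order 4 is {1, 9, 11, 19}.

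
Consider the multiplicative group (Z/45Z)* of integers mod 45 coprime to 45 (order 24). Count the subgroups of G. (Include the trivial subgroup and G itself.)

|G| = 24, so by Lagrange every subgroup order divides 24. Divisors: 1, 2, 3, 4, 6, 8, 12, 24.
Subgroups by order — order 1: 1; order 2: 3; order 3: 1; order 4: 3; order 6: 3; order 8: 1; order 12: 3; order 24: 1.
Total: 1 + 3 + 1 + 3 + 3 + 1 + 3 + 1 = 16.

16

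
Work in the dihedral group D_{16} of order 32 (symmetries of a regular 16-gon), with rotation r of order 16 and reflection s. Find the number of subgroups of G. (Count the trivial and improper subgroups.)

36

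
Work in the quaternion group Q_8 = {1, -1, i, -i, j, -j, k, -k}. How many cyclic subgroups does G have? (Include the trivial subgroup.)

Group the elements of G by the cyclic subgroup they generate; each cyclic subgroup of order d accounts for φ(d) elements.
Cyclic subgroups by order — order 1: 1; order 2: 1; order 4: 3.
Total: 5.

5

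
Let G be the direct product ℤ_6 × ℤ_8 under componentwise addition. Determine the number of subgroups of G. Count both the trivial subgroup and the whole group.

22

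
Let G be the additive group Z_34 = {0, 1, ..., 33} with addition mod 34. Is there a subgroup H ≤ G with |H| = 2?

Yes

2 | 34. A subgroup of order 2 is {0, 17}.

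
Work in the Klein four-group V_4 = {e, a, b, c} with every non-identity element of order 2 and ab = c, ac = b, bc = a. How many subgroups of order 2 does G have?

|G| = 4 and 2 | 4, so subgroups of order 2 are possible by Lagrange.
The subgroups of order 2 are: {e, a}; {e, b}; {e, c}.
So G has 3 subgroups of order 2.

3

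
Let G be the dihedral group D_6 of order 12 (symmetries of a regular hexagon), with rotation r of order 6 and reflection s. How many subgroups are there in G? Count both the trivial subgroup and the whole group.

16

|G| = 12, so by Lagrange every subgroup order divides 12. Divisors: 1, 2, 3, 4, 6, 12.
Subgroups by order — order 1: 1; order 2: 7; order 3: 1; order 4: 3; order 6: 3; order 12: 1.
Total: 1 + 7 + 1 + 3 + 3 + 1 = 16.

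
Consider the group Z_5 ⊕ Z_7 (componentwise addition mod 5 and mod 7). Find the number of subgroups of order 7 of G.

|G| = 35 and 7 | 35, so subgroups of order 7 are possible by Lagrange.
The subgroups of order 7 are: {(0,0), (0,1), (0,2), (0,3), (0,4), (0,5), (0,6)}.
So G has 1 subgroup of order 7.

1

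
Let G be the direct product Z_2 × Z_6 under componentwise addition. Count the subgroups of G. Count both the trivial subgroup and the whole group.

10

|G| = 12, so by Lagrange every subgroup order divides 12. Divisors: 1, 2, 3, 4, 6, 12.
Subgroups by order — order 1: 1; order 2: 3; order 3: 1; order 4: 1; order 6: 3; order 12: 1.
Total: 1 + 3 + 1 + 1 + 3 + 1 = 10.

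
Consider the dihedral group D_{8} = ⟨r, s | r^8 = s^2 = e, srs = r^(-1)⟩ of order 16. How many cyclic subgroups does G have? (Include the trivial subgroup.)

Group the elements of G by the cyclic subgroup they generate; each cyclic subgroup of order d accounts for φ(d) elements.
Cyclic subgroups by order — order 1: 1; order 2: 9; order 4: 1; order 8: 1.
Total: 12.

12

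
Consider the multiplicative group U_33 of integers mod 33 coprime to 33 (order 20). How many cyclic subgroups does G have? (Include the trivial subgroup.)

8

A cyclic subgroup of order d is generated by each of its φ(d) elements of order d, so the cyclic subgroups of order d number (#elements of order d)/φ(d).
Cyclic subgroups by order — order 1: 1; order 2: 3; order 5: 1; order 10: 3.
Total: 8.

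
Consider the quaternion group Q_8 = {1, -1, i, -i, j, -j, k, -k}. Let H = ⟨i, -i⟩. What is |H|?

4

|⟨i⟩| = 4 and |⟨-i⟩| = 4, so |H| is a multiple of lcm(4, 4) = 4 and divides |G| = 8.
Closing under the operation: H = {1, -1, i, -i}, so |H| = 4.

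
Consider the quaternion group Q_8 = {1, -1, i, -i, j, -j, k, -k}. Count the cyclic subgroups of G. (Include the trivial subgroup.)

Each element a generates a cyclic subgroup ⟨a⟩; distinct elements may generate the same one (a cyclic group of order d has φ(d) generators).
Cyclic subgroups by order — order 1: 1; order 2: 1; order 4: 3.
Total: 5.

5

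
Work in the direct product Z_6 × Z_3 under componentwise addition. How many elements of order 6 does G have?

8

An element (a,b) has order lcm(ord(a), ord(b)); count pairs with lcm equal to 6.
Enumerating gives 8 such elements.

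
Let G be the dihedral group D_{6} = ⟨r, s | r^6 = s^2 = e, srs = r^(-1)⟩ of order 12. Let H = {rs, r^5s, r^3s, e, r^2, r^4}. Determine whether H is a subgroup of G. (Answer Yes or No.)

Yes

|H| = 6 divides |G| = 12, consistent with Lagrange.
H contains the identity, every element's inverse is in H, and H is closed under ·: it is a subgroup.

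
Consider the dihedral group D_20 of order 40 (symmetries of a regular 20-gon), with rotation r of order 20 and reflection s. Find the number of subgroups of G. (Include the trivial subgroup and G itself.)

48

|G| = 40, so by Lagrange every subgroup order divides 40. Divisors: 1, 2, 4, 5, 8, 10, 20, 40.
Subgroups by order — order 1: 1; order 2: 21; order 4: 11; order 5: 1; order 8: 5; order 10: 5; order 20: 3; order 40: 1.
Total: 1 + 21 + 11 + 1 + 5 + 5 + 3 + 1 = 48.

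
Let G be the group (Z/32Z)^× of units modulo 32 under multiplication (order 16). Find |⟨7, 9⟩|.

|⟨7⟩| = 4 and |⟨9⟩| = 4, so |H| is a multiple of lcm(4, 4) = 4 and divides |G| = 16.
Closing under the operation: H = {1, 7, 9, 15, 17, 23, 25, 31}, so |H| = 8.

8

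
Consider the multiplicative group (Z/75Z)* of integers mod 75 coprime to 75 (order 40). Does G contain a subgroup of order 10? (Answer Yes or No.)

10 | 40. A subgroup of order 10 is {1, 11, 16, 26, 31, 41, 46, 56, 61, 71}.

Yes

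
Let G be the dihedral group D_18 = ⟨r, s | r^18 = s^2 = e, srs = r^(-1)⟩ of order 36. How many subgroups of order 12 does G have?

3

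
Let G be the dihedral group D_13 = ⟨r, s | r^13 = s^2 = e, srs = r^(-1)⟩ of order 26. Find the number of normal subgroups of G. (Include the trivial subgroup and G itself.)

3

G has 16 subgroups. Checking conjugation-invariance by order — order 1: 1/1 normal; order 2: 0/13 normal; order 13: 1/1 normal; order 26: 1/1 normal.
Total normal subgroups: 3.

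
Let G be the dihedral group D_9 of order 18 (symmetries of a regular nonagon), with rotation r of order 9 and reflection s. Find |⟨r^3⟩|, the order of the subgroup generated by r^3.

Computing powers of r^3: the smallest k with (r^3)^k = e is k = 3.

3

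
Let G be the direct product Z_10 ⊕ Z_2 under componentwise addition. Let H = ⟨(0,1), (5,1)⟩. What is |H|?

|⟨(0,1)⟩| = 2 and |⟨(5,1)⟩| = 2, so |H| is a multiple of lcm(2, 2) = 2 and divides |G| = 20.
Closing under the operation: H = {(0,0), (0,1), (5,0), (5,1)}, so |H| = 4.

4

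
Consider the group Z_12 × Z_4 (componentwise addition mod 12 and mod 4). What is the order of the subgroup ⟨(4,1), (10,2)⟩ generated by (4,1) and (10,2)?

|⟨(4,1)⟩| = 12 and |⟨(10,2)⟩| = 6, so |H| is a multiple of lcm(12, 6) = 12 and divides |G| = 48.
Closing under the operation: H = {(0,0), (0,1), (0,2), (0,3), (2,0), (2,1), (2,2), (2,3), (4,0), (4,1), (4,2), (4,3), (6,0), (6,1), (6,2), (6,3), (8,0), (8,1), (8,2), (8,3), (10,0), (10,1), (10,2), (10,3)}, so |H| = 24.

24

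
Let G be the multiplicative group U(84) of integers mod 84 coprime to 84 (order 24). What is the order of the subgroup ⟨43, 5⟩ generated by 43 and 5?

|⟨43⟩| = 2 and |⟨5⟩| = 6, so |H| is a multiple of lcm(2, 6) = 6 and divides |G| = 24.
Closing under the operation: H = {1, 5, 17, 25, 37, 41, 43, 47, 59, 67, 79, 83}, so |H| = 12.

12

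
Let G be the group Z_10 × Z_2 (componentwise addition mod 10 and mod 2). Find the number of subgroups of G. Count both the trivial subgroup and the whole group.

10

|G| = 20, so by Lagrange every subgroup order divides 20. Divisors: 1, 2, 4, 5, 10, 20.
Subgroups by order — order 1: 1; order 2: 3; order 4: 1; order 5: 1; order 10: 3; order 20: 1.
Total: 1 + 3 + 1 + 1 + 3 + 1 = 10.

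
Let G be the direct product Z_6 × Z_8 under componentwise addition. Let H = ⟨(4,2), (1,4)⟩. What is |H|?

24

|⟨(4,2)⟩| = 12 and |⟨(1,4)⟩| = 6, so |H| is a multiple of lcm(12, 6) = 12 and divides |G| = 48.
Closing under the operation: H = {(0,0), (0,2), (0,4), (0,6), (1,0), (1,2), (1,4), (1,6), (2,0), (2,2), (2,4), (2,6), (3,0), (3,2), (3,4), (3,6), (4,0), (4,2), (4,4), (4,6), (5,0), (5,2), (5,4), (5,6)}, so |H| = 24.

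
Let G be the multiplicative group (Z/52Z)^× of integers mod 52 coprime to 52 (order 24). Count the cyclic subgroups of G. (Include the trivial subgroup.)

Each element a generates a cyclic subgroup ⟨a⟩; distinct elements may generate the same one (a cyclic group of order d has φ(d) generators).
Cyclic subgroups by order — order 1: 1; order 2: 3; order 3: 1; order 4: 2; order 6: 3; order 12: 2.
Total: 12.

12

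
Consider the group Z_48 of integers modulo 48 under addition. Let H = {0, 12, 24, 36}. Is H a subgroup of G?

Yes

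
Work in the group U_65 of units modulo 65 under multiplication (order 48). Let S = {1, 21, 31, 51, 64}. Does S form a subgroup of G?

No

|S| = 5 does not divide |G| = 48, so by Lagrange S is not a subgroup.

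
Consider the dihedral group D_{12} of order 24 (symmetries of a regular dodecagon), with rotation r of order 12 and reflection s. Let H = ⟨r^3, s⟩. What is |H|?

8

|⟨r^3⟩| = 4 and |⟨s⟩| = 2, so |H| is a multiple of lcm(4, 2) = 4 and divides |G| = 24.
Closing under the operation: H = {e, r^3, r^6, r^9, s, r^3s, r^6s, r^9s}, so |H| = 8.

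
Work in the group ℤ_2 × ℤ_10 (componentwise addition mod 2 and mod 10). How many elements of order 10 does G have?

12

An element (a,b) has order lcm(ord(a), ord(b)); count pairs with lcm equal to 10.
Enumerating gives 12 such elements.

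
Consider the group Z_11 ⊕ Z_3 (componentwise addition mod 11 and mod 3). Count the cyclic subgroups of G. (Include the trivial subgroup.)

Each element a generates a cyclic subgroup ⟨a⟩; distinct elements may generate the same one (a cyclic group of order d has φ(d) generators).
Cyclic subgroups by order — order 1: 1; order 3: 1; order 11: 1; order 33: 1.
Total: 4.

4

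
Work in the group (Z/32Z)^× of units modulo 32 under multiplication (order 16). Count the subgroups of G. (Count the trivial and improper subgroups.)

|G| = 16, so by Lagrange every subgroup order divides 16. Divisors: 1, 2, 4, 8, 16.
Subgroups by order — order 1: 1; order 2: 3; order 4: 3; order 8: 3; order 16: 1.
Total: 1 + 3 + 3 + 3 + 1 = 11.

11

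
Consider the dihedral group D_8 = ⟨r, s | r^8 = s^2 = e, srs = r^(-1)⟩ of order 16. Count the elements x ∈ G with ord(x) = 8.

4

The elements of order 8 are: r, r^3, r^5, r^7.
That's 4.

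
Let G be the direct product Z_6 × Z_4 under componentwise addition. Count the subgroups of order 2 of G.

3

|G| = 24 and 2 | 24, so subgroups of order 2 are possible by Lagrange.
The subgroups of order 2 are: {(0,0), (0,2)}; {(0,0), (3,0)}; {(0,0), (3,2)}.
So G has 3 subgroups of order 2.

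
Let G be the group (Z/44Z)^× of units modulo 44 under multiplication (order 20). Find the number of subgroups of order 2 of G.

|G| = 20 and 2 | 20, so subgroups of order 2 are possible by Lagrange.
The subgroups of order 2 are: {1, 21}; {1, 23}; {1, 43}.
So G has 3 subgroups of order 2.

3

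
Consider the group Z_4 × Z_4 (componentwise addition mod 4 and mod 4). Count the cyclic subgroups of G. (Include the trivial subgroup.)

10

Group the elements of G by the cyclic subgroup they generate; each cyclic subgroup of order d accounts for φ(d) elements.
Cyclic subgroups by order — order 1: 1; order 2: 3; order 4: 6.
Total: 10.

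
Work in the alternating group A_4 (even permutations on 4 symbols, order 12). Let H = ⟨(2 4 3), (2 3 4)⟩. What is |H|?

3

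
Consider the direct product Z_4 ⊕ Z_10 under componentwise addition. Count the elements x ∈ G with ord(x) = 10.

12

An element (a,b) has order lcm(ord(a), ord(b)); count pairs with lcm equal to 10.
Enumerating gives 12 such elements.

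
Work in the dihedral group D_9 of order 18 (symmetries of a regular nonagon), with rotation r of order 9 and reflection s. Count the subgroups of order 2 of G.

|G| = 18 and 2 | 18, so subgroups of order 2 are possible by Lagrange.
The subgroups of order 2 are: {e, r^2s}; {e, r^3s}; {e, r^4s}; {e, r^5s}; … (9 in all).
So G has 9 subgroups of order 2.

9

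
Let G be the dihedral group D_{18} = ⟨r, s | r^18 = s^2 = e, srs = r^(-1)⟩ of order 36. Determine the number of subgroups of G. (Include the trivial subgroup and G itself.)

|G| = 36, so by Lagrange every subgroup order divides 36. Divisors: 1, 2, 3, 4, 6, 9, 12, 18, 36.
Subgroups by order — order 1: 1; order 2: 19; order 3: 1; order 4: 9; order 6: 7; order 9: 1; order 12: 3; order 18: 3; order 36: 1.
Total: 1 + 19 + 1 + 9 + 7 + 1 + 3 + 3 + 1 = 45.

45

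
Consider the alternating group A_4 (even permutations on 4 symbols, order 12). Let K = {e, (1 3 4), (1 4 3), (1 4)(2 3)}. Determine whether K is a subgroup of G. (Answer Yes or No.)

Closure fails: (1 4 3) ∘ (1 4)(2 3) = (1 3 2) ∉ K. So K is not a subgroup.

No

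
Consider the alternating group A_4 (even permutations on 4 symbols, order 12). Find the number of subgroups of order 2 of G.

3

|G| = 12 and 2 | 12, so subgroups of order 2 are possible by Lagrange.
The subgroups of order 2 are: {e, (1 2)(3 4)}; {e, (1 3)(2 4)}; {e, (1 4)(2 3)}.
So G has 3 subgroups of order 2.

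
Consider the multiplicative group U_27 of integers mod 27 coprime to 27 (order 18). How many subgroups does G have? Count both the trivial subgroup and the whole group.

|G| = 18, so by Lagrange every subgroup order divides 18. Divisors: 1, 2, 3, 6, 9, 18.
Subgroups by order — order 1: 1; order 2: 1; order 3: 1; order 6: 1; order 9: 1; order 18: 1.
Total: 1 + 1 + 1 + 1 + 1 + 1 = 6.

6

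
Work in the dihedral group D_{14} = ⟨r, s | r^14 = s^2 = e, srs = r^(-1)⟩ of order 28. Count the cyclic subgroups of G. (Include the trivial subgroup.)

18

Each element a generates a cyclic subgroup ⟨a⟩; distinct elements may generate the same one (a cyclic group of order d has φ(d) generators).
Cyclic subgroups by order — order 1: 1; order 2: 15; order 7: 1; order 14: 1.
Total: 18.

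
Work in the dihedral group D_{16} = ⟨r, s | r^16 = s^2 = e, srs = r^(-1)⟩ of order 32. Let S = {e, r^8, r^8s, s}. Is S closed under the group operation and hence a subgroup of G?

Yes

|S| = 4 divides |G| = 32, consistent with Lagrange.
S contains the identity, every element's inverse is in S, and S is closed under ·: it is a subgroup.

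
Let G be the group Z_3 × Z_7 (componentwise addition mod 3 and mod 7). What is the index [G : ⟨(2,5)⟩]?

1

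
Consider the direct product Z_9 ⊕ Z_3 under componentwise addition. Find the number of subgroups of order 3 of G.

|G| = 27 and 3 | 27, so subgroups of order 3 are possible by Lagrange.
The subgroups of order 3 are: {(0,0), (0,1), (0,2)}; {(0,0), (3,0), (6,0)}; {(0,0), (3,1), (6,2)}; {(0,0), (3,2), (6,1)}.
So G has 4 subgroups of order 3.

4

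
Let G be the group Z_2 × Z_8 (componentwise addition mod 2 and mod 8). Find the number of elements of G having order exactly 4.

An element (a,b) has order lcm(ord(a), ord(b)); count pairs with lcm equal to 4.
Enumerating gives 4 such elements.

4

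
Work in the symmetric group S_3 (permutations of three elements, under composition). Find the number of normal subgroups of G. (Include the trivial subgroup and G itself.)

3

G has 6 subgroups. Checking conjugation-invariance by order — order 1: 1/1 normal; order 2: 0/3 normal; order 3: 1/1 normal; order 6: 1/1 normal.
Total normal subgroups: 3.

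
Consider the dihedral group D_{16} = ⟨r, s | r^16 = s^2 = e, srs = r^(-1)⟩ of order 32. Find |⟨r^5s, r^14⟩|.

16

|⟨r^5s⟩| = 2 and |⟨r^14⟩| = 8, so |H| is a multiple of lcm(2, 8) = 8 and divides |G| = 32.
Closing under the operation: H = {e, r^2, r^4, r^6, r^8, r^10, r^12, r^14, rs, r^3s, r^5s, r^7s, r^9s, r^11s, r^13s, r^15s}, so |H| = 16.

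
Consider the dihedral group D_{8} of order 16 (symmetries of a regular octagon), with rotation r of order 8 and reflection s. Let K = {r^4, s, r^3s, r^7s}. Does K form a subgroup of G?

No

The identity e ∉ K, so K is not a subgroup.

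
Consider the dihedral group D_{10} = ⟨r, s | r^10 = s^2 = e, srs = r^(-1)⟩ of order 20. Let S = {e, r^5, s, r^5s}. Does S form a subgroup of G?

Yes

|S| = 4 divides |G| = 20, consistent with Lagrange.
S contains the identity, every element's inverse is in S, and S is closed under ·: it is a subgroup.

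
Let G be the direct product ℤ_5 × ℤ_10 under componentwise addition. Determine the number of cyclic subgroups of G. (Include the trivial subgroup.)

14

A cyclic subgroup of order d is generated by each of its φ(d) elements of order d, so the cyclic subgroups of order d number (#elements of order d)/φ(d).
Cyclic subgroups by order — order 1: 1; order 2: 1; order 5: 6; order 10: 6.
Total: 14.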